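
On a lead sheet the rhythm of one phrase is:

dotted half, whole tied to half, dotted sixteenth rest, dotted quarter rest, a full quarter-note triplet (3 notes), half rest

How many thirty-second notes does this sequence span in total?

119

In thirty-second notes: dotted half = 24; whole tied to half (whole + half) = 48; dotted sixteenth rest = 3; dotted quarter rest = 12; a full quarter-note triplet (3 notes) (three triplet quarters span one half) = 16; half rest = 16.
Total: 24 + 48 + 3 + 12 + 16 + 16 = 119 thirty-second notes.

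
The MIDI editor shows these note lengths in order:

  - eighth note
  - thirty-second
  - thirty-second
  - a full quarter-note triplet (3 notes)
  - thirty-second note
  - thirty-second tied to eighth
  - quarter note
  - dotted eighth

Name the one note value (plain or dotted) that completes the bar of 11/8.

The bar of 11/8 = 44 thirty-second notes.
Each duration in thirty-second notes: eighth note = 4; thirty-second = 1; thirty-second = 1; a full quarter-note triplet (3 notes) (three triplet quarters span one half) = 16; thirty-second note = 1; thirty-second tied to eighth (thirty-second + eighth) = 5; quarter note = 8; dotted eighth = 6.
Total: 4 + 1 + 1 + 16 + 1 + 5 + 8 + 6 = 42.
Remaining: 44 − 42 = 2 thirty-second notes, which is a sixteenth note.

sixteenth note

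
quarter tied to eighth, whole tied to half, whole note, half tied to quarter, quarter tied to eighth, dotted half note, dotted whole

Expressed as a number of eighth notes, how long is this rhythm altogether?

Express everything in eighth notes: quarter tied to eighth (quarter + eighth) = 3; whole tied to half (whole + half) = 12; whole note = 8; half tied to quarter (half + quarter) = 6; quarter tied to eighth (quarter + eighth) = 3; dotted half note = 6; dotted whole = 12.
Altogether 3 + 12 + 8 + 6 + 3 + 6 + 12 = 50 eighth notes.

50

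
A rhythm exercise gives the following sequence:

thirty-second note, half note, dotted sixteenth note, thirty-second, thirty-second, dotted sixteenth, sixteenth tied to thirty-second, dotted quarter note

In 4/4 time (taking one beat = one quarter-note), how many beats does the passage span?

One quarter-note beat = 8 thirty-second notes.
Convert each value to thirty-second notes: thirty-second note = 1; half note = 16; dotted sixteenth note = 3; thirty-second = 1; thirty-second = 1; dotted sixteenth = 3; sixteenth tied to thirty-second (sixteenth + thirty-second) = 3; dotted quarter note = 12.
Adding: 1 + 16 + 3 + 1 + 1 + 3 + 3 + 12 = 40.
40 ÷ 8 = 5 beats.

5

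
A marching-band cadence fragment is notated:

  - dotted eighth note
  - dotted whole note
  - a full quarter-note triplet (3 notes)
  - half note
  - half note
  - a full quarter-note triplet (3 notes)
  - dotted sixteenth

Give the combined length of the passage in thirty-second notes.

Convert each value to thirty-second notes: dotted eighth note = 6; dotted whole note = 48; a full quarter-note triplet (3 notes) (three triplet quarters span one half) = 16; half note = 16; half note = 16; a full quarter-note triplet (3 notes) (three triplet quarters span one half) = 16; dotted sixteenth = 3.
Altogether 6 + 48 + 16 + 16 + 16 + 16 + 3 = 121 thirty-second notes.

121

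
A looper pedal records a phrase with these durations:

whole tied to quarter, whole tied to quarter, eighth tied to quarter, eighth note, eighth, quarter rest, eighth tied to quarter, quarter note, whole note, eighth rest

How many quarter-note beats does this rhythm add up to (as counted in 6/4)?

20.5

One quarter-note beat = 2 eighth notes.
Express everything in eighth notes: whole tied to quarter (whole + quarter) = 10; whole tied to quarter (whole + quarter) = 10; eighth tied to quarter (eighth + quarter) = 3; eighth note = 1; eighth = 1; quarter rest = 2; eighth tied to quarter (eighth + quarter) = 3; quarter note = 2; whole note = 8; eighth rest = 1.
Total: 10 + 10 + 3 + 1 + 1 + 2 + 3 + 2 + 8 + 1 = 41.
41 ÷ 2 = 20.5 beats.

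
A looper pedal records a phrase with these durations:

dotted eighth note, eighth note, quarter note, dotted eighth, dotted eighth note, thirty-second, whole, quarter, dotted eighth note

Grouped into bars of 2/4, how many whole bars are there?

4

One bar of 2/4 = 16 thirty-second notes.
Convert each value to thirty-second notes: dotted eighth note = 6; eighth note = 4; quarter note = 8; dotted eighth = 6; dotted eighth note = 6; thirty-second = 1; whole = 32; quarter = 8; dotted eighth note = 6.
Sum: 6 + 4 + 8 + 6 + 6 + 1 + 32 + 8 + 6 = 77.
77 ÷ 16 = 4 complete bars with 13 left over.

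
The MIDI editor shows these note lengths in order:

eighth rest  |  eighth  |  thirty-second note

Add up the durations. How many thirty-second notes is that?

9

Each duration in thirty-second notes: eighth rest = 4; eighth = 4; thirty-second note = 1.
Sum: 4 + 4 + 1 = 9 thirty-second notes.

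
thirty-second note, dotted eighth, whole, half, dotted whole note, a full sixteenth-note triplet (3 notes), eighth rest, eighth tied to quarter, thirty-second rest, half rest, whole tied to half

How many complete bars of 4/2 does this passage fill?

One bar of 4/2 = 64 thirty-second notes.
Each duration in thirty-second notes: thirty-second note = 1; dotted eighth = 6; whole = 32; half = 16; dotted whole note = 48; a full sixteenth-note triplet (3 notes) (three triplet sixteenths span one eighth) = 4; eighth rest = 4; eighth tied to quarter (eighth + quarter) = 12; thirty-second rest = 1; half rest = 16; whole tied to half (whole + half) = 48.
Adding: 1 + 6 + 32 + 16 + 48 + 4 + 4 + 12 + 1 + 16 + 48 = 188.
188 ÷ 64 = 2 complete bars with 60 left over.

2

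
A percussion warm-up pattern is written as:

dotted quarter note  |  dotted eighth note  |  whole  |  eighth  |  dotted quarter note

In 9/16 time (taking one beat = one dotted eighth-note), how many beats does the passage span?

One dotted eighth-note beat = 3 sixteenth notes.
Convert each value to sixteenth notes: dotted quarter note = 6; dotted eighth note = 3; whole = 16; eighth = 2; dotted quarter note = 6.
Total: 6 + 3 + 16 + 2 + 6 = 33.
33 ÷ 3 = 11 beats.

11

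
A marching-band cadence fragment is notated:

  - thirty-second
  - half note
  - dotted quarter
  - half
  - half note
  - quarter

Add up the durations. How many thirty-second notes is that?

69

Convert each value to thirty-second notes: thirty-second = 1; half note = 16; dotted quarter = 12; half = 16; half note = 16; quarter = 8.
Adding: 1 + 16 + 12 + 16 + 16 + 8 = 69 thirty-second notes.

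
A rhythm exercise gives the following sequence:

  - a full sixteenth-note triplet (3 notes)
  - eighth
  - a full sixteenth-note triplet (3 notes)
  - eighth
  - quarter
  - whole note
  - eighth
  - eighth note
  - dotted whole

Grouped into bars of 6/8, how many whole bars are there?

One bar of 6/8 = 6 eighth notes.
Working in eighth notes: a full sixteenth-note triplet (3 notes) (three triplet sixteenths span one eighth) = 1; eighth = 1; a full sixteenth-note triplet (3 notes) (three triplet sixteenths span one eighth) = 1; eighth = 1; quarter = 2; whole note = 8; eighth = 1; eighth note = 1; dotted whole = 12.
Adding: 1 + 1 + 1 + 1 + 2 + 8 + 1 + 1 + 12 = 28.
28 ÷ 6 = 4 complete bars with 4 left over.

4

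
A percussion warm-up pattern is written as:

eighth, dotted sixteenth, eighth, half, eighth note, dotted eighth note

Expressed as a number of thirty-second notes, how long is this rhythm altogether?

37

Each duration in thirty-second notes: eighth = 4; dotted sixteenth = 3; eighth = 4; half = 16; eighth note = 4; dotted eighth note = 6.
Adding: 4 + 3 + 4 + 16 + 4 + 6 = 37 thirty-second notes.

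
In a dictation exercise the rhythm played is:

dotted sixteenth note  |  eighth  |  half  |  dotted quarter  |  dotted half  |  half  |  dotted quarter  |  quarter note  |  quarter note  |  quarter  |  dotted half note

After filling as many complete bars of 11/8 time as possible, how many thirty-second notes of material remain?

One bar of 11/8 = 44 thirty-second notes.
Each duration in thirty-second notes: dotted sixteenth note = 3; eighth = 4; half = 16; dotted quarter = 12; dotted half = 24; half = 16; dotted quarter = 12; quarter note = 8; quarter note = 8; quarter = 8; dotted half note = 24.
Total: 3 + 4 + 16 + 12 + 24 + 16 + 12 + 8 + 8 + 8 + 24 = 135.
135 ÷ 44 = 3 complete bars with 3 thirty-second notes remaining.

3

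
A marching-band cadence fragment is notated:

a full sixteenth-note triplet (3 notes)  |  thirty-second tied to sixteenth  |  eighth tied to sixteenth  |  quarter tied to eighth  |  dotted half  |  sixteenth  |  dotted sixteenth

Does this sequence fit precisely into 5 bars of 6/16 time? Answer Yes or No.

One bar of 6/16 = 12 thirty-second notes, so 5 bars = 60.
Convert each value to thirty-second notes: a full sixteenth-note triplet (3 notes) (three triplet sixteenths span one eighth) = 4; thirty-second tied to sixteenth (thirty-second + sixteenth) = 3; eighth tied to sixteenth (eighth + sixteenth) = 6; quarter tied to eighth (quarter + eighth) = 12; dotted half = 24; sixteenth = 2; dotted sixteenth = 3.
Sum: 4 + 3 + 6 + 12 + 24 + 2 + 3 = 54.
54 falls short of 60, so the answer is No.

No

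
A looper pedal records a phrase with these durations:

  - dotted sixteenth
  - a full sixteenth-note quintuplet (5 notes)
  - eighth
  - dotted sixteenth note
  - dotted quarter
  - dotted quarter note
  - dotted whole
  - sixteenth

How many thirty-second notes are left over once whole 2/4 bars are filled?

One bar of 2/4 = 16 thirty-second notes.
Express everything in thirty-second notes: dotted sixteenth = 3; a full sixteenth-note quintuplet (5 notes) (five quintuplet sixteenths span one quarter) = 8; eighth = 4; dotted sixteenth note = 3; dotted quarter = 12; dotted quarter note = 12; dotted whole = 48; sixteenth = 2.
Total: 3 + 8 + 4 + 3 + 12 + 12 + 48 + 2 = 92.
92 ÷ 16 = 5 complete bars with 12 thirty-second notes remaining.

12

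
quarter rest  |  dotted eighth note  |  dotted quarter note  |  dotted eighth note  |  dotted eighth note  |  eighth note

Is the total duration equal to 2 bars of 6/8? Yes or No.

One bar of 6/8 = 12 sixteenth notes, so 2 bars = 24.
Express everything in sixteenth notes: quarter rest = 4; dotted eighth note = 3; dotted quarter note = 6; dotted eighth note = 3; dotted eighth note = 3; eighth note = 2.
Adding: 4 + 3 + 6 + 3 + 3 + 2 = 21.
21 falls short of 24, so the answer is No.

No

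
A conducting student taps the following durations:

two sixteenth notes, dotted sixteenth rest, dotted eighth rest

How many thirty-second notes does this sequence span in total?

Convert each value to thirty-second notes: sixteenth note = 2; sixteenth note = 2; dotted sixteenth rest = 3; dotted eighth rest = 6.
Adding: 2 + 2 + 3 + 6 = 13 thirty-second notes.

13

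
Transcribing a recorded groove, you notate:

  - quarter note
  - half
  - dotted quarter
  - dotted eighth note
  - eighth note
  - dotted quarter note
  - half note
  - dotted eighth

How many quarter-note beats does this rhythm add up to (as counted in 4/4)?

One quarter-note beat = 4 sixteenth notes.
Working in sixteenth notes: quarter note = 4; half = 8; dotted quarter = 6; dotted eighth note = 3; eighth note = 2; dotted quarter note = 6; half note = 8; dotted eighth = 3.
Total: 4 + 8 + 6 + 3 + 2 + 6 + 8 + 3 = 40.
40 ÷ 4 = 10 beats.

10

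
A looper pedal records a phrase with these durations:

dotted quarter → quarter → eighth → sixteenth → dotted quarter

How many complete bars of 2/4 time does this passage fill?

One bar of 2/4 = 8 sixteenth notes.
Working in sixteenth notes: dotted quarter = 6; quarter = 4; eighth = 2; sixteenth = 1; dotted quarter = 6.
Altogether 6 + 4 + 2 + 1 + 6 = 19.
19 ÷ 8 = 2 complete bars with 3 left over.

2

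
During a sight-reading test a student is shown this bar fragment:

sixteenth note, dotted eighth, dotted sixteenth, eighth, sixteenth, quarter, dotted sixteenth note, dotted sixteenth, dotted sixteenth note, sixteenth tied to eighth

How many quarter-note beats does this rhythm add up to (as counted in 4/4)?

5

One quarter-note beat = 8 thirty-second notes.
Express everything in thirty-second notes: sixteenth note = 2; dotted eighth = 6; dotted sixteenth = 3; eighth = 4; sixteenth = 2; quarter = 8; dotted sixteenth note = 3; dotted sixteenth = 3; dotted sixteenth note = 3; sixteenth tied to eighth (sixteenth + eighth) = 6.
Total: 2 + 6 + 3 + 4 + 2 + 8 + 3 + 3 + 3 + 6 = 40.
40 ÷ 8 = 5 beats.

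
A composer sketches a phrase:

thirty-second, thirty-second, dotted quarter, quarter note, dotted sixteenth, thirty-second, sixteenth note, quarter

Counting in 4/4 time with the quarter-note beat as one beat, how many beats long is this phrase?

4.5

One quarter-note beat = 8 thirty-second notes.
In thirty-second notes: thirty-second = 1; thirty-second = 1; dotted quarter = 12; quarter note = 8; dotted sixteenth = 3; thirty-second = 1; sixteenth note = 2; quarter = 8.
Adding: 1 + 1 + 12 + 8 + 3 + 1 + 2 + 8 = 36.
36 ÷ 8 = 4.5 beats.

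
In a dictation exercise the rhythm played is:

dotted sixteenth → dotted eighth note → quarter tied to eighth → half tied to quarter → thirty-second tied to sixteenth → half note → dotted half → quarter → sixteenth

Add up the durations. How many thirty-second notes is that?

Working in thirty-second notes: dotted sixteenth = 3; dotted eighth note = 6; quarter tied to eighth (quarter + eighth) = 12; half tied to quarter (half + quarter) = 24; thirty-second tied to sixteenth (thirty-second + sixteenth) = 3; half note = 16; dotted half = 24; quarter = 8; sixteenth = 2.
Altogether 3 + 6 + 12 + 24 + 3 + 16 + 24 + 8 + 2 = 98 thirty-second notes.

98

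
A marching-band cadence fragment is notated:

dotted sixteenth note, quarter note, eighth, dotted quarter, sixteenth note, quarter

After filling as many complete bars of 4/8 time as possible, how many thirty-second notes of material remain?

5

One bar of 4/8 = 16 thirty-second notes.
Express everything in thirty-second notes: dotted sixteenth note = 3; quarter note = 8; eighth = 4; dotted quarter = 12; sixteenth note = 2; quarter = 8.
Sum: 3 + 8 + 4 + 12 + 2 + 8 = 37.
37 ÷ 16 = 2 complete bars with 5 thirty-second notes remaining.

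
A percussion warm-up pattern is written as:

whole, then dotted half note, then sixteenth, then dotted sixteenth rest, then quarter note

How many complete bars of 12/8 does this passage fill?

One bar of 12/8 = 48 thirty-second notes.
In thirty-second notes: whole = 32; dotted half note = 24; sixteenth = 2; dotted sixteenth rest = 3; quarter note = 8.
Adding: 32 + 24 + 2 + 3 + 8 = 69.
69 ÷ 48 = 1 complete bar with 21 left over.

1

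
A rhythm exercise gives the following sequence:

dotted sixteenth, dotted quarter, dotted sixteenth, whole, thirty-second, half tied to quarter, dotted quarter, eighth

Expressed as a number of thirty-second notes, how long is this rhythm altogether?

Convert each value to thirty-second notes: dotted sixteenth = 3; dotted quarter = 12; dotted sixteenth = 3; whole = 32; thirty-second = 1; half tied to quarter (half + quarter) = 24; dotted quarter = 12; eighth = 4.
Adding: 3 + 12 + 3 + 32 + 1 + 24 + 12 + 4 = 91 thirty-second notes.

91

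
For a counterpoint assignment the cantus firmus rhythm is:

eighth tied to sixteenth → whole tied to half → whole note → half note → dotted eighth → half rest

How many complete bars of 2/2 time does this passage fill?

3

One bar of 2/2 = 16 sixteenth notes.
Working in sixteenth notes: eighth tied to sixteenth (eighth + sixteenth) = 3; whole tied to half (whole + half) = 24; whole note = 16; half note = 8; dotted eighth = 3; half rest = 8.
Altogether 3 + 24 + 16 + 8 + 3 + 8 = 62.
62 ÷ 16 = 3 complete bars with 14 left over.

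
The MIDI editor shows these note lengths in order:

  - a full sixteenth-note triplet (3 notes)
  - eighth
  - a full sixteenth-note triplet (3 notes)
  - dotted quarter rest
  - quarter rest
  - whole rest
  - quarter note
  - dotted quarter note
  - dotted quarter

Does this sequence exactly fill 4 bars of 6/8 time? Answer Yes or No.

Yes

One bar of 6/8 = 6 eighth notes, so 4 bars = 24.
Convert each value to eighth notes: a full sixteenth-note triplet (3 notes) (three triplet sixteenths span one eighth) = 1; eighth = 1; a full sixteenth-note triplet (3 notes) (three triplet sixteenths span one eighth) = 1; dotted quarter rest = 3; quarter rest = 2; whole rest = 8; quarter note = 2; dotted quarter note = 3; dotted quarter = 3.
Sum: 1 + 1 + 1 + 3 + 2 + 8 + 2 + 3 + 3 = 24.
24 equals 24, so the answer is Yes.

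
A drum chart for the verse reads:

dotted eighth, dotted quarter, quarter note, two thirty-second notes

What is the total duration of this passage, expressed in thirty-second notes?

28

Each duration in thirty-second notes: dotted eighth = 6; dotted quarter = 12; quarter note = 8; thirty-second note = 1; thirty-second note = 1.
Sum: 6 + 12 + 8 + 1 + 1 = 28 thirty-second notes.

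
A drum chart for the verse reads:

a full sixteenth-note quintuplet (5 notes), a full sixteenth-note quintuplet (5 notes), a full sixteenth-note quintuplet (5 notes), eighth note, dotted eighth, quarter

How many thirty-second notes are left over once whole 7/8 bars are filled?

One bar of 7/8 = 14 sixteenth notes.
Working in sixteenth notes: a full sixteenth-note quintuplet (5 notes) (five quintuplet sixteenths span one quarter) = 4; a full sixteenth-note quintuplet (5 notes) (five quintuplet sixteenths span one quarter) = 4; a full sixteenth-note quintuplet (5 notes) (five quintuplet sixteenths span one quarter) = 4; eighth note = 2; dotted eighth = 3; quarter = 4.
Altogether 4 + 4 + 4 + 2 + 3 + 4 = 21.
21 ÷ 14 = 1 complete bar with 7 sixteenth notes remaining = 14 thirty-second notes.

14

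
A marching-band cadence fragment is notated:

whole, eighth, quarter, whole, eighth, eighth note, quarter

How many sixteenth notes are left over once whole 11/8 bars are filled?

One bar of 11/8 = 11 eighth notes.
Express everything in eighth notes: whole = 8; eighth = 1; quarter = 2; whole = 8; eighth = 1; eighth note = 1; quarter = 2.
Adding: 8 + 1 + 2 + 8 + 1 + 1 + 2 = 23.
23 ÷ 11 = 2 complete bars with 1 eighth note remaining = 2 sixteenth notes.

2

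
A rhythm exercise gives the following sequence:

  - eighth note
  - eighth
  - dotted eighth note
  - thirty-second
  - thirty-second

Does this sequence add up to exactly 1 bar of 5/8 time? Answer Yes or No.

One bar of 5/8 = 20 thirty-second notes.
Express everything in thirty-second notes: eighth note = 4; eighth = 4; dotted eighth note = 6; thirty-second = 1; thirty-second = 1.
Altogether 4 + 4 + 6 + 1 + 1 = 16.
16 falls short of 20, so the answer is No.

No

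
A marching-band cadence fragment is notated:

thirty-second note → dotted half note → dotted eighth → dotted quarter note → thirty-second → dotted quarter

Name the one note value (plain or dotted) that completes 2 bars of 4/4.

2 bars of 4/4 = 64 thirty-second notes.
Express everything in thirty-second notes: thirty-second note = 1; dotted half note = 24; dotted eighth = 6; dotted quarter note = 12; thirty-second = 1; dotted quarter = 12.
Sum: 1 + 24 + 6 + 12 + 1 + 12 = 56.
Remaining: 64 − 56 = 8 thirty-second notes, which is a quarter note.

quarter note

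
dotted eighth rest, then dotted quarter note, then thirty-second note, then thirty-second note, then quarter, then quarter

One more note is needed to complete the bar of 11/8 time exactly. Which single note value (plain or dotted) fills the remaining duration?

The bar of 11/8 = 44 thirty-second notes.
In thirty-second notes: dotted eighth rest = 6; dotted quarter note = 12; thirty-second note = 1; thirty-second note = 1; quarter = 8; quarter = 8.
Total: 6 + 12 + 1 + 1 + 8 + 8 = 36.
Remaining: 44 − 36 = 8 thirty-second notes, which is a quarter note.

quarter note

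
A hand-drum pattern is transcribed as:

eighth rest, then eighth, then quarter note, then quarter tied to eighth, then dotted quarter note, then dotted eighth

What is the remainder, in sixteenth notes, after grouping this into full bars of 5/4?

One bar of 5/4 = 20 sixteenth notes.
Convert each value to sixteenth notes: eighth rest = 2; eighth = 2; quarter note = 4; quarter tied to eighth (quarter + eighth) = 6; dotted quarter note = 6; dotted eighth = 3.
Sum: 2 + 2 + 4 + 6 + 6 + 3 = 23.
23 ÷ 20 = 1 complete bar with 3 sixteenth notes remaining.

3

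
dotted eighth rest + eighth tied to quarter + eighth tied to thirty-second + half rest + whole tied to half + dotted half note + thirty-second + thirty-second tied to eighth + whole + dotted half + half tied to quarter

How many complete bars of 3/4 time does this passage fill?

One bar of 3/4 = 24 thirty-second notes.
Each duration in thirty-second notes: dotted eighth rest = 6; eighth tied to quarter (eighth + quarter) = 12; eighth tied to thirty-second (eighth + thirty-second) = 5; half rest = 16; whole tied to half (whole + half) = 48; dotted half note = 24; thirty-second = 1; thirty-second tied to eighth (thirty-second + eighth) = 5; whole = 32; dotted half = 24; half tied to quarter (half + quarter) = 24.
Total: 6 + 12 + 5 + 16 + 48 + 24 + 1 + 5 + 32 + 24 + 24 = 197.
197 ÷ 24 = 8 complete bars with 5 left over.

8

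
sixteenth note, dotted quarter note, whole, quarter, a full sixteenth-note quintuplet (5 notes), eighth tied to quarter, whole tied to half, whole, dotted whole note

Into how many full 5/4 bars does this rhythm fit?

One bar of 5/4 = 20 sixteenth notes.
Express everything in sixteenth notes: sixteenth note = 1; dotted quarter note = 6; whole = 16; quarter = 4; a full sixteenth-note quintuplet (5 notes) (five quintuplet sixteenths span one quarter) = 4; eighth tied to quarter (eighth + quarter) = 6; whole tied to half (whole + half) = 24; whole = 16; dotted whole note = 24.
Altogether 1 + 6 + 16 + 4 + 4 + 6 + 24 + 16 + 24 = 101.
101 ÷ 20 = 5 complete bars with 1 left over.

5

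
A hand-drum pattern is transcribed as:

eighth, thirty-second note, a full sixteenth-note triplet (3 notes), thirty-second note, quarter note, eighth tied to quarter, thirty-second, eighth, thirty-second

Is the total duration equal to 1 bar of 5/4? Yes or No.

No

One bar of 5/4 = 40 thirty-second notes.
In thirty-second notes: eighth = 4; thirty-second note = 1; a full sixteenth-note triplet (3 notes) (three triplet sixteenths span one eighth) = 4; thirty-second note = 1; quarter note = 8; eighth tied to quarter (eighth + quarter) = 12; thirty-second = 1; eighth = 4; thirty-second = 1.
Adding: 4 + 1 + 4 + 1 + 8 + 12 + 1 + 4 + 1 = 36.
36 falls short of 40, so the answer is No.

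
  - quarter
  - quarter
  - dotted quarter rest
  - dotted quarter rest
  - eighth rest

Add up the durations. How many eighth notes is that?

Each duration in eighth notes: quarter = 2; quarter = 2; dotted quarter rest = 3; dotted quarter rest = 3; eighth rest = 1.
Total: 2 + 2 + 3 + 3 + 1 = 11 eighth notes.

11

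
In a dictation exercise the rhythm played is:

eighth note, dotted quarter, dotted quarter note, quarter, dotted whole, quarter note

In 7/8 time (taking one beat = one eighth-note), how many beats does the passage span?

One eighth-note beat = 2 sixteenth notes.
Each duration in sixteenth notes: eighth note = 2; dotted quarter = 6; dotted quarter note = 6; quarter = 4; dotted whole = 24; quarter note = 4.
Total: 2 + 6 + 6 + 4 + 24 + 4 = 46.
46 ÷ 2 = 23 beats.

23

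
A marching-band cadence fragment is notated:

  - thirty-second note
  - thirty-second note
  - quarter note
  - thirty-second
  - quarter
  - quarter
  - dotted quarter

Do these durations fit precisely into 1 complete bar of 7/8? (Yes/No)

One bar of 7/8 = 28 thirty-second notes.
Express everything in thirty-second notes: thirty-second note = 1; thirty-second note = 1; quarter note = 8; thirty-second = 1; quarter = 8; quarter = 8; dotted quarter = 12.
Sum: 1 + 1 + 8 + 1 + 8 + 8 + 12 = 39.
39 exceeds 28, so the answer is No.

No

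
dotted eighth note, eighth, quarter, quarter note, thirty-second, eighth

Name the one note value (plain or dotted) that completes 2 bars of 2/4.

thirty-second note

2 bars of 2/4 = 32 thirty-second notes.
Working in thirty-second notes: dotted eighth note = 6; eighth = 4; quarter = 8; quarter note = 8; thirty-second = 1; eighth = 4.
Altogether 6 + 4 + 8 + 8 + 1 + 4 = 31.
Remaining: 32 − 31 = 1 thirty-second note, which is a thirty-second note.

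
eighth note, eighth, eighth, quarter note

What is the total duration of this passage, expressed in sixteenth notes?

10

Express everything in sixteenth notes: eighth note = 2; eighth = 2; eighth = 2; quarter note = 4.
Altogether 2 + 2 + 2 + 4 = 10 sixteenth notes.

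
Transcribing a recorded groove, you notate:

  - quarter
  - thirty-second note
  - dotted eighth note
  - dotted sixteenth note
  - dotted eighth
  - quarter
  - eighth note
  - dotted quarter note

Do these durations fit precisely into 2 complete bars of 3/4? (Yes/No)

One bar of 3/4 = 24 thirty-second notes, so 2 bars = 48.
Convert each value to thirty-second notes: quarter = 8; thirty-second note = 1; dotted eighth note = 6; dotted sixteenth note = 3; dotted eighth = 6; quarter = 8; eighth note = 4; dotted quarter note = 12.
Adding: 8 + 1 + 6 + 3 + 6 + 8 + 4 + 12 = 48.
48 equals 48, so the answer is Yes.

Yes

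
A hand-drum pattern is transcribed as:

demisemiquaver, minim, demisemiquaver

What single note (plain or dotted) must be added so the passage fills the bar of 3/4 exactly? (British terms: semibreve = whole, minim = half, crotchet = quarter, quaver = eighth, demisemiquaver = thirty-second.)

dotted eighth note

The bar of 3/4 = 24 thirty-second notes.
Working in thirty-second notes: demisemiquaver = 1; minim = 16; demisemiquaver = 1.
Altogether 1 + 16 + 1 = 18.
Remaining: 24 − 18 = 6 thirty-second notes, which is a dotted eighth note.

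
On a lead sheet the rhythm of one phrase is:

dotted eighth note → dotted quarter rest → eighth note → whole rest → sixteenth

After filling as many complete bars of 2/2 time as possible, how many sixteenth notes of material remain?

12

One bar of 2/2 = 16 sixteenth notes.
Convert each value to sixteenth notes: dotted eighth note = 3; dotted quarter rest = 6; eighth note = 2; whole rest = 16; sixteenth = 1.
Total: 3 + 6 + 2 + 16 + 1 = 28.
28 ÷ 16 = 1 complete bar with 12 sixteenth notes remaining.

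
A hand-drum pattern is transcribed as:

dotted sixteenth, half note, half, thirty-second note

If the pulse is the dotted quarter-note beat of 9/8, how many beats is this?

3

One dotted quarter-note beat = 12 thirty-second notes.
Working in thirty-second notes: dotted sixteenth = 3; half note = 16; half = 16; thirty-second note = 1.
Adding: 3 + 16 + 16 + 1 = 36.
36 ÷ 12 = 3 beats.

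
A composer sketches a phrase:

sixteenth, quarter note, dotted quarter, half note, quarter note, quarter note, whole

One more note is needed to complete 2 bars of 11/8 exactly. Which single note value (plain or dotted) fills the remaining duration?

2 bars of 11/8 = 44 sixteenth notes.
Express everything in sixteenth notes: sixteenth = 1; quarter note = 4; dotted quarter = 6; half note = 8; quarter note = 4; quarter note = 4; whole = 16.
Total: 1 + 4 + 6 + 8 + 4 + 4 + 16 = 43.
Remaining: 44 − 43 = 1 sixteenth note, which is a sixteenth note.

sixteenth note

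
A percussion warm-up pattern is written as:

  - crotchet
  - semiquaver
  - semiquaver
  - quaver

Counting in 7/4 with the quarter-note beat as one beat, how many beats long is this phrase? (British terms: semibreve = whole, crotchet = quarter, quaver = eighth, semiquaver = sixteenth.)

2

One quarter-note beat = 4 sixteenth notes.
Each duration in sixteenth notes: crotchet = 4; semiquaver = 1; semiquaver = 1; quaver = 2.
Altogether 4 + 1 + 1 + 2 = 8.
8 ÷ 4 = 2 beats.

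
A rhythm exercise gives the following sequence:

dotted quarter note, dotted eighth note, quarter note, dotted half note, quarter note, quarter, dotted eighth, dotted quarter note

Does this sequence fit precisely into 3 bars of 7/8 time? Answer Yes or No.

Yes

One bar of 7/8 = 14 sixteenth notes, so 3 bars = 42.
Convert each value to sixteenth notes: dotted quarter note = 6; dotted eighth note = 3; quarter note = 4; dotted half note = 12; quarter note = 4; quarter = 4; dotted eighth = 3; dotted quarter note = 6.
Total: 6 + 3 + 4 + 12 + 4 + 4 + 3 + 6 = 42.
42 equals 42, so the answer is Yes.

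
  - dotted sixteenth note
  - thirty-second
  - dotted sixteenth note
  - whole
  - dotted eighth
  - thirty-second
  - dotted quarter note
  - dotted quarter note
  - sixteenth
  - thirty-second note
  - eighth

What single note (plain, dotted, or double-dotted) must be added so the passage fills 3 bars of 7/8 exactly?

double-dotted eighth note

3 bars of 7/8 = 84 thirty-second notes.
Express everything in thirty-second notes: dotted sixteenth note = 3; thirty-second = 1; dotted sixteenth note = 3; whole = 32; dotted eighth = 6; thirty-second = 1; dotted quarter note = 12; dotted quarter note = 12; sixteenth = 2; thirty-second note = 1; eighth = 4.
Adding: 3 + 1 + 3 + 32 + 6 + 1 + 12 + 12 + 2 + 1 + 4 = 77.
Remaining: 84 − 77 = 7 thirty-second notes, which is a double-dotted eighth note.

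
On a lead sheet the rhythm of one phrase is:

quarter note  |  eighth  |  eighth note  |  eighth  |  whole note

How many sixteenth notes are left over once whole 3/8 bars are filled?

One bar of 3/8 = 3 eighth notes.
Express everything in eighth notes: quarter note = 2; eighth = 1; eighth note = 1; eighth = 1; whole note = 8.
Sum: 2 + 1 + 1 + 1 + 8 = 13.
13 ÷ 3 = 4 complete bars with 1 eighth note remaining = 2 sixteenth notes.

2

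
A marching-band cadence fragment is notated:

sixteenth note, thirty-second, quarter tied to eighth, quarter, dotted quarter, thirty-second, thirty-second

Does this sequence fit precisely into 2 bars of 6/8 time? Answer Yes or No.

No

One bar of 6/8 = 24 thirty-second notes, so 2 bars = 48.
Each duration in thirty-second notes: sixteenth note = 2; thirty-second = 1; quarter tied to eighth (quarter + eighth) = 12; quarter = 8; dotted quarter = 12; thirty-second = 1; thirty-second = 1.
Sum: 2 + 1 + 12 + 8 + 12 + 1 + 1 = 37.
37 falls short of 48, so the answer is No.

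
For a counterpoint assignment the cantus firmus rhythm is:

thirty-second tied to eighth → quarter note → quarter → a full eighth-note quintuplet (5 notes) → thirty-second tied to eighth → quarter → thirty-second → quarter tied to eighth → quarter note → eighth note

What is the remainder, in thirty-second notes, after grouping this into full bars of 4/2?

One bar of 4/2 = 64 thirty-second notes.
Express everything in thirty-second notes: thirty-second tied to eighth (thirty-second + eighth) = 5; quarter note = 8; quarter = 8; a full eighth-note quintuplet (5 notes) (five quintuplet eighths span one half) = 16; thirty-second tied to eighth (thirty-second + eighth) = 5; quarter = 8; thirty-second = 1; quarter tied to eighth (quarter + eighth) = 12; quarter note = 8; eighth note = 4.
Adding: 5 + 8 + 8 + 16 + 5 + 8 + 1 + 12 + 8 + 4 = 75.
75 ÷ 64 = 1 complete bar with 11 thirty-second notes remaining.

11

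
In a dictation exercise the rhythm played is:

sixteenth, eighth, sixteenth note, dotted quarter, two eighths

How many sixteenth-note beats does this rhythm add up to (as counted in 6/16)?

14

One sixteenth-note beat = 2 thirty-second notes.
Convert each value to thirty-second notes: sixteenth = 2; eighth = 4; sixteenth note = 2; dotted quarter = 12; eighth = 4; eighth = 4.
Sum: 2 + 4 + 2 + 12 + 4 + 4 = 28.
28 ÷ 2 = 14 beats.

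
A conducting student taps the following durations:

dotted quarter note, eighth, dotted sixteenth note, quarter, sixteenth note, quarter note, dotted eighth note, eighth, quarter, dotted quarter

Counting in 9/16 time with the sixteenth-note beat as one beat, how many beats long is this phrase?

33.5

One sixteenth-note beat = 2 thirty-second notes.
In thirty-second notes: dotted quarter note = 12; eighth = 4; dotted sixteenth note = 3; quarter = 8; sixteenth note = 2; quarter note = 8; dotted eighth note = 6; eighth = 4; quarter = 8; dotted quarter = 12.
Altogether 12 + 4 + 3 + 8 + 2 + 8 + 6 + 4 + 8 + 12 = 67.
67 ÷ 2 = 33.5 beats.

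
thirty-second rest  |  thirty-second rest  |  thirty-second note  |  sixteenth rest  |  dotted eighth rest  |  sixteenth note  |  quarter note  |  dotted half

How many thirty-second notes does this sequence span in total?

45

In thirty-second notes: thirty-second rest = 1; thirty-second rest = 1; thirty-second note = 1; sixteenth rest = 2; dotted eighth rest = 6; sixteenth note = 2; quarter note = 8; dotted half = 24.
Altogether 1 + 1 + 1 + 2 + 6 + 2 + 8 + 24 = 45 thirty-second notes.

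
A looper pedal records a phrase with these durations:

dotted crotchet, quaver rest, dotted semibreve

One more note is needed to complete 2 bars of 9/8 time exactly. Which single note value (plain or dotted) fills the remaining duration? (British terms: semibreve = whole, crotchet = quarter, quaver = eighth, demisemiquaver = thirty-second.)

quarter note

2 bars of 9/8 = 18 eighth notes.
Express everything in eighth notes: dotted crotchet = 3; quaver rest = 1; dotted semibreve = 12.
Sum: 3 + 1 + 12 = 16.
Remaining: 18 − 16 = 2 eighth notes, which is a quarter note.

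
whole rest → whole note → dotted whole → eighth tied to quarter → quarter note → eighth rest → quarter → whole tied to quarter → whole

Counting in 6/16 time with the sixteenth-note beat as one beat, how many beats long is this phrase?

One sixteenth-note beat = 2 thirty-second notes.
Express everything in thirty-second notes: whole rest = 32; whole note = 32; dotted whole = 48; eighth tied to quarter (eighth + quarter) = 12; quarter note = 8; eighth rest = 4; quarter = 8; whole tied to quarter (whole + quarter) = 40; whole = 32.
Total: 32 + 32 + 48 + 12 + 8 + 4 + 8 + 40 + 32 = 216.
216 ÷ 2 = 108 beats.

108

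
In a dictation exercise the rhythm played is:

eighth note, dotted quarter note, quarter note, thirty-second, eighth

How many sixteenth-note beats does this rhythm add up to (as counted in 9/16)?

One sixteenth-note beat = 2 thirty-second notes.
Working in thirty-second notes: eighth note = 4; dotted quarter note = 12; quarter note = 8; thirty-second = 1; eighth = 4.
Adding: 4 + 12 + 8 + 1 + 4 = 29.
29 ÷ 2 = 14.5 beats.

14.5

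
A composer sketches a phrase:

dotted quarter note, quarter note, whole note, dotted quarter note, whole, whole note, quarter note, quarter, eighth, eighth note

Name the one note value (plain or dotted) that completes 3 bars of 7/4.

3 bars of 7/4 = 42 eighth notes.
Convert each value to eighth notes: dotted quarter note = 3; quarter note = 2; whole note = 8; dotted quarter note = 3; whole = 8; whole note = 8; quarter note = 2; quarter = 2; eighth = 1; eighth note = 1.
Altogether 3 + 2 + 8 + 3 + 8 + 8 + 2 + 2 + 1 + 1 = 38.
Remaining: 42 − 38 = 4 eighth notes, which is a half note.

half note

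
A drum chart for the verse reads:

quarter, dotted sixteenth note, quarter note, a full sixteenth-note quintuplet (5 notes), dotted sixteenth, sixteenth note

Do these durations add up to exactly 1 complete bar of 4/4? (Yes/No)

Yes

One bar of 4/4 = 32 thirty-second notes.
Convert each value to thirty-second notes: quarter = 8; dotted sixteenth note = 3; quarter note = 8; a full sixteenth-note quintuplet (5 notes) (five quintuplet sixteenths span one quarter) = 8; dotted sixteenth = 3; sixteenth note = 2.
Sum: 8 + 3 + 8 + 8 + 3 + 2 = 32.
32 equals 32, so the answer is Yes.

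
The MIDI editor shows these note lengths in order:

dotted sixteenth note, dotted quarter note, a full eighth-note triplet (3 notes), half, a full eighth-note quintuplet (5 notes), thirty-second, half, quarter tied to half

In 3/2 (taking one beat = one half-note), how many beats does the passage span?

6

One half-note beat = 16 thirty-second notes.
Convert each value to thirty-second notes: dotted sixteenth note = 3; dotted quarter note = 12; a full eighth-note triplet (3 notes) (three triplet eighths span one quarter) = 8; half = 16; a full eighth-note quintuplet (5 notes) (five quintuplet eighths span one half) = 16; thirty-second = 1; half = 16; quarter tied to half (quarter + half) = 24.
Total: 3 + 12 + 8 + 16 + 16 + 1 + 16 + 24 = 96.
96 ÷ 16 = 6 beats.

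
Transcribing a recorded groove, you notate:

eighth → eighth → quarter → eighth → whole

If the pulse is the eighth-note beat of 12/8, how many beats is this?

One eighth-note beat = 2 sixteenth notes.
Working in sixteenth notes: eighth = 2; eighth = 2; quarter = 4; eighth = 2; whole = 16.
Adding: 2 + 2 + 4 + 2 + 16 = 26.
26 ÷ 2 = 13 beats.

13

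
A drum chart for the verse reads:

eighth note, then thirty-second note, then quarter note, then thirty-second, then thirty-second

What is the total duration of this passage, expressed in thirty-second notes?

In thirty-second notes: eighth note = 4; thirty-second note = 1; quarter note = 8; thirty-second = 1; thirty-second = 1.
Total: 4 + 1 + 8 + 1 + 1 = 15 thirty-second notes.

15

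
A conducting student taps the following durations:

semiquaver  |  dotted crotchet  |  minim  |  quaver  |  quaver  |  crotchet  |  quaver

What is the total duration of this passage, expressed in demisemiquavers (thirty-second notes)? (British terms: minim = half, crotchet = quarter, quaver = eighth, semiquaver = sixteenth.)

Convert each value to thirty-second notes: semiquaver = 2; dotted crotchet = 12; minim = 16; quaver = 4; quaver = 4; crotchet = 8; quaver = 4.
Sum: 2 + 12 + 16 + 4 + 4 + 8 + 4 = 50 thirty-second notes.

50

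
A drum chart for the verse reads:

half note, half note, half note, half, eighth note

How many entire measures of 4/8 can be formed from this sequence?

One bar of 4/8 = 4 eighth notes.
In eighth notes: half note = 4; half note = 4; half note = 4; half = 4; eighth note = 1.
Sum: 4 + 4 + 4 + 4 + 1 = 17.
17 ÷ 4 = 4 complete bars with 1 left over.

4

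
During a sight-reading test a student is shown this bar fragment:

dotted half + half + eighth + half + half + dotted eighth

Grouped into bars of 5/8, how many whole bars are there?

4

One bar of 5/8 = 10 sixteenth notes.
In sixteenth notes: dotted half = 12; half = 8; eighth = 2; half = 8; half = 8; dotted eighth = 3.
Sum: 12 + 8 + 2 + 8 + 8 + 3 = 41.
41 ÷ 10 = 4 complete bars with 1 left over.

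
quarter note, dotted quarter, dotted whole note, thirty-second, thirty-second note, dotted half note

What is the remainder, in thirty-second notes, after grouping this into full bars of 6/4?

One bar of 6/4 = 48 thirty-second notes.
Express everything in thirty-second notes: quarter note = 8; dotted quarter = 12; dotted whole note = 48; thirty-second = 1; thirty-second note = 1; dotted half note = 24.
Sum: 8 + 12 + 48 + 1 + 1 + 24 = 94.
94 ÷ 48 = 1 complete bar with 46 thirty-second notes remaining.

46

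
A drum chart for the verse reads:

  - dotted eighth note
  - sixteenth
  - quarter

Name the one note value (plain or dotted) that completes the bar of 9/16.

sixteenth note

The bar of 9/16 = 9 sixteenth notes.
Each duration in sixteenth notes: dotted eighth note = 3; sixteenth = 1; quarter = 4.
Adding: 3 + 1 + 4 = 8.
Remaining: 9 − 8 = 1 sixteenth note, which is a sixteenth note.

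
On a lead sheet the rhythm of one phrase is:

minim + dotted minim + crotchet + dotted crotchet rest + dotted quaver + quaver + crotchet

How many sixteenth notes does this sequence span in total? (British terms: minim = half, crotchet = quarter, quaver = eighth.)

In sixteenth notes: minim = 8; dotted minim = 12; crotchet = 4; dotted crotchet rest = 6; dotted quaver = 3; quaver = 2; crotchet = 4.
Sum: 8 + 12 + 4 + 6 + 3 + 2 + 4 = 39 sixteenth notes.

39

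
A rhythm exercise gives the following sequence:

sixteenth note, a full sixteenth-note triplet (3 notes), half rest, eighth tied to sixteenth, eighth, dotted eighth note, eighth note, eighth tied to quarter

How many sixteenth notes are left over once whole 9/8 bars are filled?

One bar of 9/8 = 18 sixteenth notes.
Express everything in sixteenth notes: sixteenth note = 1; a full sixteenth-note triplet (3 notes) (three triplet sixteenths span one eighth) = 2; half rest = 8; eighth tied to sixteenth (eighth + sixteenth) = 3; eighth = 2; dotted eighth note = 3; eighth note = 2; eighth tied to quarter (eighth + quarter) = 6.
Adding: 1 + 2 + 8 + 3 + 2 + 3 + 2 + 6 = 27.
27 ÷ 18 = 1 complete bar with 9 sixteenth notes remaining.

9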